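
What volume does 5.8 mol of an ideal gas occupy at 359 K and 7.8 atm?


PV = nRT  (R = 0.08206 L·atm/(mol·K))
V = nRT/P = 5.8×0.08206×359/7.8
= 21.906 L

21.906 L


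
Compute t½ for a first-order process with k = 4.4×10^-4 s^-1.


t½ = ln2/k = 0.693147/(4.4×10^-4 s^-1)
= 1575 s

1575 s


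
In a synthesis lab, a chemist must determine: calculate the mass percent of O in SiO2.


M(SiO2) = 1×28.09 + 2×16.0 = 60.09 g/mol
Mass of O = 2 × 16.0 = 32.00 g/mol
% O = 32.00/60.09 × 100 = 53.25%

53.25%


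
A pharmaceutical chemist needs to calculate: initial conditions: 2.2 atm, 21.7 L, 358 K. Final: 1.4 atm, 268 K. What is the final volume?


P1V1/T1 = P2V2/T2
V2 = P1V1T2/(T1P2)
= 2.2×21.7×268/(358×1.4)
= 25.527 L

25.527 L


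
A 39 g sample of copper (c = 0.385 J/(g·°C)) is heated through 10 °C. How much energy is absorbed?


q = mcΔT = 39 × 0.385 × 10
= 150.15 J

150.15 J


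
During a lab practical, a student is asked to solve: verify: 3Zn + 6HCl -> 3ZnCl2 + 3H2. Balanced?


Equation: 3Zn + 6HCl -> 3ZnCl2 + 3H2
Check atoms: Cl: 6=6, H: 6=6, Zn: 3=3
Balanced

Yes, balanced


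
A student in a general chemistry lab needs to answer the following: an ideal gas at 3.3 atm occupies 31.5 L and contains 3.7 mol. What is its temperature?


PV = nRT  (R = 0.08206 L·atm/(mol·K))
T = PV/(nR) = 3.3×31.5/(3.7×0.08206)
= 103.95/0.303622
= 342.37 K

342.37 K


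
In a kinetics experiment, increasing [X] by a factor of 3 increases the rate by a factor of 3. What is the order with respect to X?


rate ∝ [X]^n
3^n = 3 → n = 1
Order in X: 1

1


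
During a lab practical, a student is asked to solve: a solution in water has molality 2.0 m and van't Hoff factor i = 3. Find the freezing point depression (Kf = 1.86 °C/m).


ΔTf = Kf × m × i
= 1.86 × 2.0 × 3
= 11.16 °C

11.16 °C


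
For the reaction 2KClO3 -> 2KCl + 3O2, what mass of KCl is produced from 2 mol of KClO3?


Mole ratio KCl:KClO3 = 2:2
n(KCl) = 2 × 2/2 = 2.000 mol
mass = 2.000 × 74.55 = 149.1 g

149.1 g


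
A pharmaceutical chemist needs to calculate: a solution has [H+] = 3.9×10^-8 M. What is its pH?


pH = -log10([H+]) = -log10(3.9×10^-8)
= 8 - log10(3.9)
= 8 - 0.59
= 7.41

7.41


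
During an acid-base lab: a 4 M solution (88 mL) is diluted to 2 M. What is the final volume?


C1V1 = C2V2
4 × 88 = 2 × V2
V2 = 352/2 = 176.0 mL

176.0 mL


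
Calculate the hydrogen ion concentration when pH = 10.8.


[H+] = 10^(-pH) = 10^(-10.8)
= 1.58×10^-11 M

1.58×10^-11 M


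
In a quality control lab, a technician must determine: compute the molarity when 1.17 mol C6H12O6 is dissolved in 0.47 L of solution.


M = n/V = 1.17/0.47 = 2.489 mol/L

2.489 M


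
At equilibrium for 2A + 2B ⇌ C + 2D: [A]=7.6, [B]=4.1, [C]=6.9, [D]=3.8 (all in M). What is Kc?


Kc = [C][D]^2/([A]^2[B]^2)
= (6.9^1 × 3.8^2)/(7.6^2 × 4.1^2)
= 99.636/970.9456
= 0.1026

0.1026


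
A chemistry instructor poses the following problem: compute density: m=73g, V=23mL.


ρ = mass/volume
= 73/23
= 3.174 g/mL

3.174 g/mL


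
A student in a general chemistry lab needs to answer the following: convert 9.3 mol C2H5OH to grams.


M(C2H5OH) = 46.07 g/mol
mass = n × M = 9.3 × 46.07 = 428.45 g

428.45 g


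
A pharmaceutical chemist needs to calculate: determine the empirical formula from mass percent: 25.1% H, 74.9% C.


Assume 100 g sample. Moles of each element:
  H: 25.1/1.008 = 24.901 mol
  C: 74.9/12.01 = 6.236 mol
Divide by smallest (6.236):
  H: 24.901/6.236 = 3.99
  C: 6.236/6.236 = 1.0
Empirical formula: CH4

CH4


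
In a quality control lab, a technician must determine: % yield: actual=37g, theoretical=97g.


% yield = actual/theoretical × 100
= 37/97 × 100
= 38.14%

38.14%


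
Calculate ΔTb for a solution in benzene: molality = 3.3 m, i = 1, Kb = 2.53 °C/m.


ΔTb = Kb × m × i
= 2.53 × 3.3 × 1
= 8.349 °C

8.349 °C


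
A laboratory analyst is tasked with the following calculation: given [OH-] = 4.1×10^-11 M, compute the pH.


pOH = -log10([OH-]) = -log10(4.1×10^-11)
= 11 - log10(4.1) = 10.39
pH = 14 - pOH = 14 - 10.39 = 3.61

3.61


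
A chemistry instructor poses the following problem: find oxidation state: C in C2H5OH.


2x + 6(+1) + (-2) = 0, so x = -2
Oxidation number: -2

-2


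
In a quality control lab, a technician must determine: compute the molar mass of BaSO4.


M(BaSO4) = 1×137.33 + 1×32.07 + 4×16.0
= 137.33 + 32.07 + 64.0
= 233.4 g/mol

233.4 g/mol


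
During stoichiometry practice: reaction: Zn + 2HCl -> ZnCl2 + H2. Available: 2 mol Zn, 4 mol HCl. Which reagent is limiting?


Mole ratio available / coefficient:
  Zn: 2/1 = 2.000
  HCl: 4/2 = 2.000
Smaller ratio is limiting.

neither (stoichiometric); Zn and HCl are fully consumed


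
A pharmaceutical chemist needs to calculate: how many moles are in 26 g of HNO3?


M(HNO3) = 63.02 g/mol
n = mass/M = 26/63.02 = 0.4126 mol

0.4126 mol


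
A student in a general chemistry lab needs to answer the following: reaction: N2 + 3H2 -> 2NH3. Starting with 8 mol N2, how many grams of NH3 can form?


Mole ratio NH3:N2 = 2:1
n(NH3) = 8 × 2/1 = 16.000 mol
mass = 16.000 × 17.03 = 272.48 g

272.48 g


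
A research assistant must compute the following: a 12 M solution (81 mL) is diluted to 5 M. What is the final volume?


C1V1 = C2V2
12 × 81 = 5 × V2
V2 = 972/5 = 194.4 mL

194.4 mL


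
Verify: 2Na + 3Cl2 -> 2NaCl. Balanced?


Equation: 2Na + 3Cl2 -> 2NaCl
Check atoms: Cl: 6≠2, Na: 2=2
Not balanced

No, not balanced


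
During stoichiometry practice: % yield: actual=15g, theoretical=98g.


% yield = actual/theoretical × 100
= 15/98 × 100
= 15.31%

15.31%


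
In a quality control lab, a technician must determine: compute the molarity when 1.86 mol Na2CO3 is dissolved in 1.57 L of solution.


M = n/V = 1.86/1.57 = 1.185 mol/L

1.185 M


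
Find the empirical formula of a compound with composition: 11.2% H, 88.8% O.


Assume 100 g sample. Moles of each element:
  H: 11.2/1.008 = 11.111 mol
  O: 88.8/16.0 = 5.55 mol
Divide by smallest (5.55):
  H: 11.111/5.55 = 2.0
  O: 5.55/5.55 = 1.0
Empirical formula: H2O

H2O


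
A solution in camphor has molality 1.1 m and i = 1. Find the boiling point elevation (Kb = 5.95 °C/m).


ΔTb = Kb × m × i
= 5.95 × 1.1 × 1
= 6.545 °C

6.545 °C


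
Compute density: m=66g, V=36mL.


ρ = mass/volume
= 66/36
= 1.833 g/mL

1.833 g/mL


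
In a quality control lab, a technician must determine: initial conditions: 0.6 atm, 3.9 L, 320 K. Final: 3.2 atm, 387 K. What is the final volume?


P1V1/T1 = P2V2/T2
V2 = P1V1T2/(T1P2)
= 0.6×3.9×387/(320×3.2)
= 0.884 L

0.884 L


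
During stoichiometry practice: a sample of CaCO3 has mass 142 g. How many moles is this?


M(CaCO3) = 100.09 g/mol
n = mass/M = 142/100.09 = 1.4187 mol

1.4187 mol


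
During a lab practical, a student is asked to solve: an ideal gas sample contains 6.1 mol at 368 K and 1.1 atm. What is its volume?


PV = nRT  (R = 0.08206 L·atm/(mol·K))
V = nRT/P = 6.1×0.08206×368/1.1
= 167.462 L

167.462 L


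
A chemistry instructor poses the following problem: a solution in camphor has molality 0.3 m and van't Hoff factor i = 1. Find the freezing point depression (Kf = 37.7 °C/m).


ΔTf = Kf × m × i
= 37.7 × 0.3 × 1
= 11.31 °C

11.31 °C


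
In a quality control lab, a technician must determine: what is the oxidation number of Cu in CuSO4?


Sulfate is -2, so Cu = +2
Oxidation number: +2

+2


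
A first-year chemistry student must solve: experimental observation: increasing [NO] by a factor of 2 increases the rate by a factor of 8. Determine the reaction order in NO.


rate ∝ [NO]^n
2^n = 8 → n = 3
Order in NO: 3

3


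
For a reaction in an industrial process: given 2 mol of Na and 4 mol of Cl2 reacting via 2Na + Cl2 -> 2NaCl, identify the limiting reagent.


Mole ratio available / coefficient:
  Na: 2/2 = 1.000
  Cl2: 4/1 = 4.000
Smaller ratio is limiting.

Na


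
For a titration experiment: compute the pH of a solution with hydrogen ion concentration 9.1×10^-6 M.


pH = -log10([H+]) = -log10(9.1×10^-6)
= 6 - log10(9.1)
= 6 - 0.96
= 5.04

5.04


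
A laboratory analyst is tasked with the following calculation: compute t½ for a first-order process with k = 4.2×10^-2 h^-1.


t½ = ln2/k = 0.693147/(4.2×10^-2 h^-1)
= 16.50 h

16.50 h


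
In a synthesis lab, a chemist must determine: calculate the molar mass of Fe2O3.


M(Fe2O3) = 2×55.85 + 3×16.0
= 111.7 + 48.0
= 159.7 g/mol

159.7 g/mol


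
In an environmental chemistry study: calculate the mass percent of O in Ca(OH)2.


M(Ca(OH)2) = 1×40.08 + 2×16.0 + 2×1.008 = 74.096 g/mol
Mass of O = 2 × 16.0 = 32.00 g/mol
% O = 32.00/74.096 × 100 = 43.19%

43.19%


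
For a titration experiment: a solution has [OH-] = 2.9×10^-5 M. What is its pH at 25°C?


pOH = -log10([OH-]) = -log10(2.9×10^-5)
= 5 - log10(2.9) = 4.54
pH = 14 - pOH = 14 - 4.54 = 9.46

9.46


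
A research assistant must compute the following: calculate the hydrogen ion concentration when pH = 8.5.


[H+] = 10^(-pH) = 10^(-8.5)
= 3.16×10^-9 M

3.16×10^-9 M


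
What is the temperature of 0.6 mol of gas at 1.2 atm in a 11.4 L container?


PV = nRT  (R = 0.08206 L·atm/(mol·K))
T = PV/(nR) = 1.2×11.4/(0.6×0.08206)
= 13.68/0.049236
= 277.85 K

277.85 K


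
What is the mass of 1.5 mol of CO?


M(CO) = 28.01 g/mol
mass = n × M = 1.5 × 28.01 = 42.02 g

42.02 g


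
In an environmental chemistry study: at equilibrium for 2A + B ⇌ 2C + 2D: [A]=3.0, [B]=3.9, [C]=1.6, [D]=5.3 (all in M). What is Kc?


Kc = [C]^2[D]^2/([A]^2[B])
= (1.6^2 × 5.3^2)/(3.0^2 × 3.9^1)
= 71.9104/35.1
= 2.049

2.049


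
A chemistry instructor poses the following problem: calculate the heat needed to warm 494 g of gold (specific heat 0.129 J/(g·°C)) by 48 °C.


q = mcΔT = 494 × 0.129 × 48
= 3058.85 J

3058.85 J


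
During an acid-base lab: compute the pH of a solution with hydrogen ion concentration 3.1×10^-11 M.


pH = -log10([H+]) = -log10(3.1×10^-11)
= 11 - log10(3.1)
= 11 - 0.49
= 10.51

10.51


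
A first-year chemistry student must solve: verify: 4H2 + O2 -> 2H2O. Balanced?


Equation: 4H2 + O2 -> 2H2O
Check atoms: H: 8≠4, O: 2=2
Not balanced

No, not balanced


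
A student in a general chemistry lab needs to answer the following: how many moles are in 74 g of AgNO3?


M(AgNO3) = 169.88 g/mol
n = mass/M = 74/169.88 = 0.4356 mol

0.4356 mol


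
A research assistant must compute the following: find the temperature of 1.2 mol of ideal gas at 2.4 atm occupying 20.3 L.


PV = nRT  (R = 0.08206 L·atm/(mol·K))
T = PV/(nR) = 2.4×20.3/(1.2×0.08206)
= 48.72/0.098472
= 494.76 K

494.76 K


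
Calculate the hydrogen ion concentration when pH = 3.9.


[H+] = 10^(-pH) = 10^(-3.9)
= 1.26×10^-4 M

1.26×10^-4 M


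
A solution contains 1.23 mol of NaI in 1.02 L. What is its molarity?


M = n/V = 1.23/1.02 = 1.206 mol/L

1.206 M


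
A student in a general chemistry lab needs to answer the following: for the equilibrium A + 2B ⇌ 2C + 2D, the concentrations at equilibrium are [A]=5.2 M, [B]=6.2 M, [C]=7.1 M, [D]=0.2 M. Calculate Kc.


Kc = [C]^2[D]^2/([A][B]^2)
= (7.1^2 × 0.2^2)/(5.2^1 × 6.2^2)
= 2.0164/199.888
= 0.01009

0.01009


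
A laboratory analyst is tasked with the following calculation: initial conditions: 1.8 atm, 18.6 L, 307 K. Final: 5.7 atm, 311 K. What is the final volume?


P1V1/T1 = P2V2/T2
V2 = P1V1T2/(T1P2)
= 1.8×18.6×311/(307×5.7)
= 5.95 L

5.95 L


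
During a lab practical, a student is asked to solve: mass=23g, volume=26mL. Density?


ρ = mass/volume
= 23/26
= 0.885 g/mL

0.885 g/mL


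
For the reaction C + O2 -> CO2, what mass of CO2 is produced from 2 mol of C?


Mole ratio CO2:C = 1:1
n(CO2) = 2 × 1/1 = 2.000 mol
mass = 2.000 × 44.01 = 88.02 g

88.02 g


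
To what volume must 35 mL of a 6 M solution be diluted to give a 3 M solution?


C1V1 = C2V2
6 × 35 = 3 × V2
V2 = 210/3 = 70.0 mL

70.0 mL


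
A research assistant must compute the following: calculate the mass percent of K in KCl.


M(KCl) = 1×39.1 + 1×35.45 = 74.55 g/mol
Mass of K = 1 × 39.1 = 39.10 g/mol
% K = 39.10/74.55 × 100 = 52.45%

52.45%


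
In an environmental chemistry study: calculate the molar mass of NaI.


M(NaI) = 1×22.99 + 1×126.9
= 22.99 + 126.9
= 149.89 g/mol

149.89 g/mol


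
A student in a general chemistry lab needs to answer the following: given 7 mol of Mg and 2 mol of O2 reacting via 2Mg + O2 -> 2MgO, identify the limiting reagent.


Mole ratio available / coefficient:
  Mg: 7/2 = 3.500
  O2: 2/1 = 2.000
Smaller ratio is limiting.

O2


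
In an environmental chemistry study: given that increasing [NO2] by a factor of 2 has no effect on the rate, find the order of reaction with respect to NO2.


rate ∝ [NO2]^n
rate ∝ [NO2]^0
Order in NO2: 0

0


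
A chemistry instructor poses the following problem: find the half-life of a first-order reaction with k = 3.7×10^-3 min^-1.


t½ = ln2/k = 0.693147/(3.7×10^-3 min^-1)
= 187.3 min

187.3 min


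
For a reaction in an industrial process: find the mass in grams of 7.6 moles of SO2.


M(SO2) = 64.07 g/mol
mass = n × M = 7.6 × 64.07 = 486.93 g

486.93 g


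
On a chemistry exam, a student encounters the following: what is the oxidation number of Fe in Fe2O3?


2x + 3(-2) = 0, so x = +3
Oxidation number: +3

+3


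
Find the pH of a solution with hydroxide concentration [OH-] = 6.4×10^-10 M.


pOH = -log10([OH-]) = -log10(6.4×10^-10)
= 10 - log10(6.4) = 9.19
pH = 14 - pOH = 14 - 9.19 = 4.81

4.81


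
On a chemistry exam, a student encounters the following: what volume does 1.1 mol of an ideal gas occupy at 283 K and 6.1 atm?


PV = nRT  (R = 0.08206 L·atm/(mol·K))
V = nRT/P = 1.1×0.08206×283/6.1
= 4.188 L

4.188 L


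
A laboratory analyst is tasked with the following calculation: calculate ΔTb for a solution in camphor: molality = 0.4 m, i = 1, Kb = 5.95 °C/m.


ΔTb = Kb × m × i
= 5.95 × 0.4 × 1
= 2.38 °C

2.38 °C


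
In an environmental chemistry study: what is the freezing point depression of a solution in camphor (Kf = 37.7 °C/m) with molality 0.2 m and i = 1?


ΔTf = Kf × m × i
= 37.7 × 0.2 × 1
= 7.54 °C

7.54 °C


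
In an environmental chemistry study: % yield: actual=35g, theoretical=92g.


% yield = actual/theoretical × 100
= 35/92 × 100
= 38.04%

38.04%


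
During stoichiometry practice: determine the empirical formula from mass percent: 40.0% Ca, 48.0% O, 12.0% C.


Assume 100 g sample. Moles of each element:
  Ca: 40.0/40.08 = 0.998 mol
  O: 48.0/16.0 = 3.0 mol
  C: 12.0/12.01 = 0.999 mol
Divide by smallest (0.998):
  Ca: 0.998/0.998 = 1.0
  O: 3.0/0.998 = 3.01
  C: 0.999/0.998 = 1.0
Empirical formula: CaCO3

CaCO3


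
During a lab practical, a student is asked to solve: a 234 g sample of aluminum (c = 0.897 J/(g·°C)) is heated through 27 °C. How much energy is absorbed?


q = mcΔT = 234 × 0.897 × 27
= 5667.25 J

5667.25 J


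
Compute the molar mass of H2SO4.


M(H2SO4) = 2×1.008 + 1×32.07 + 4×16.0
= 2.02 + 32.07 + 64.0
= 98.09 g/mol

98.09 g/mol


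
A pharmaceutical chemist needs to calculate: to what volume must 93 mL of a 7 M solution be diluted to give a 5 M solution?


C1V1 = C2V2
7 × 93 = 5 × V2
V2 = 651/5 = 130.2 mL

130.2 mL


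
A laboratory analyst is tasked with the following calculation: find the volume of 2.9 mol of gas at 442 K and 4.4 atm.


PV = nRT  (R = 0.08206 L·atm/(mol·K))
V = nRT/P = 2.9×0.08206×442/4.4
= 23.906 L

23.906 L


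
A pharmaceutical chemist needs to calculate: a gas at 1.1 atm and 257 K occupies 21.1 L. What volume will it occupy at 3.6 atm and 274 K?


P1V1/T1 = P2V2/T2
V2 = P1V1T2/(T1P2)
= 1.1×21.1×274/(257×3.6)
= 6.874 L

6.874 L


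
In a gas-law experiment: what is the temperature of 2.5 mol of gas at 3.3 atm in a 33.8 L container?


PV = nRT  (R = 0.08206 L·atm/(mol·K))
T = PV/(nR) = 3.3×33.8/(2.5×0.08206)
= 111.54/0.205150
= 543.70 K

543.70 K


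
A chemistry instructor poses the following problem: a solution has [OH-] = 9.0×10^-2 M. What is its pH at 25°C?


pOH = -log10([OH-]) = -log10(9.0×10^-2)
= 2 - log10(9.0) = 1.05
pH = 14 - pOH = 14 - 1.05 = 12.95

12.95


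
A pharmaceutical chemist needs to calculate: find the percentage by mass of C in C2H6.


M(C2H6) = 2×12.01 + 6×1.008 = 30.068 g/mol
Mass of C = 2 × 12.01 = 24.02 g/mol
% C = 24.02/30.068 × 100 = 79.89%

79.89%


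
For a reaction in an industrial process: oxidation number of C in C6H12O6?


6x + 12(+1) + 6(-2) = 0, so x = +0
Oxidation number: +0

+0


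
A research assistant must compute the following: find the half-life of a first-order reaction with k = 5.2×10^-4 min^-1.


t½ = ln2/k = 0.693147/(5.2×10^-4 min^-1)
= 1333 min

1333 min


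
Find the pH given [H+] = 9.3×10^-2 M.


pH = -log10([H+]) = -log10(9.3×10^-2)
= 2 - log10(9.3)
= 2 - 0.97
= 1.03

1.03


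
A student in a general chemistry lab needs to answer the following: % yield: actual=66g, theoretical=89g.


% yield = actual/theoretical × 100
= 66/89 × 100
= 74.16%

74.16%


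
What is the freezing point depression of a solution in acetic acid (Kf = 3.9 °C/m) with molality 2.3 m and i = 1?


ΔTf = Kf × m × i
= 3.9 × 2.3 × 1
= 8.97 °C

8.97 °C


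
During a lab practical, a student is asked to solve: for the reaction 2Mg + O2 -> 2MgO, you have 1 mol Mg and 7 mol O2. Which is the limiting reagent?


Mole ratio available / coefficient:
  Mg: 1/2 = 0.500
  O2: 7/1 = 7.000
Smaller ratio is limiting.

Mg


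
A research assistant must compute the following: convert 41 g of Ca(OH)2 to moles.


M(Ca(OH)2) = 74.1 g/mol
n = mass/M = 41/74.1 = 0.5533 mol

0.5533 mol


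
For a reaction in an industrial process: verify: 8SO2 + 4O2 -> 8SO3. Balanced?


Equation: 8SO2 + 4O2 -> 8SO3
Check atoms: O: 24=24, S: 8=8
Balanced

Yes, balanced


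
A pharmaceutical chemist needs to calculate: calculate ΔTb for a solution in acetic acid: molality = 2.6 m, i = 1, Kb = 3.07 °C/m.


ΔTb = Kb × m × i
= 3.07 × 2.6 × 1
= 7.982 °C

7.982 °C


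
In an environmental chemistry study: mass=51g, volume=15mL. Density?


ρ = mass/volume
= 51/15
= 3.4 g/mL

3.4 g/mL


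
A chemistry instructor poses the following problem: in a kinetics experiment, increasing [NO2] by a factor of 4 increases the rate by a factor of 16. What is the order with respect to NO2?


rate ∝ [NO2]^n
4^n = 16 → n = 2
Order in NO2: 2

2


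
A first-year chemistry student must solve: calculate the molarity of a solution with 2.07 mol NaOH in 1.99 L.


M = n/V = 2.07/1.99 = 1.040 mol/L

1.040 M


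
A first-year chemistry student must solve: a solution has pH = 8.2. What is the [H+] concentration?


[H+] = 10^(-pH) = 10^(-8.2)
= 6.31×10^-9 M

6.31×10^-9 M


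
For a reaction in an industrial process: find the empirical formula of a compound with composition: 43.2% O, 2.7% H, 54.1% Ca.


Assume 100 g sample. Moles of each element:
  O: 43.2/16.0 = 2.7 mol
  H: 2.7/1.008 = 2.679 mol
  Ca: 54.1/40.08 = 1.35 mol
Divide by smallest (1.35):
  O: 2.7/1.35 = 2.0
  H: 2.679/1.35 = 1.98
  Ca: 1.35/1.35 = 1.0
Empirical formula: CaO2H2

CaO2H2


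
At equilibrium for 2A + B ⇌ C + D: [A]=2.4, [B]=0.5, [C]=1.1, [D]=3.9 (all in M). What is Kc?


Kc = [C][D]/([A]^2[B])
= (1.1^1 × 3.9^1)/(2.4^2 × 0.5^1)
= 4.29/2.88
= 1.490

1.490


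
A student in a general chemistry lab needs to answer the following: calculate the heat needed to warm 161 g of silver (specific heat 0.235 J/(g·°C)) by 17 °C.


q = mcΔT = 161 × 0.235 × 17
= 643.20 J

643.20 J


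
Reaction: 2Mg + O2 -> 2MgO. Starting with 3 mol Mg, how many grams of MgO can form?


Mole ratio MgO:Mg = 2:2
n(MgO) = 3 × 2/2 = 3.000 mol
mass = 3.000 × 40.31 = 120.93 g

120.93 g


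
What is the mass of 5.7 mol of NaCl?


M(NaCl) = 58.44 g/mol
mass = n × M = 5.7 × 58.44 = 333.11 g

333.11 g


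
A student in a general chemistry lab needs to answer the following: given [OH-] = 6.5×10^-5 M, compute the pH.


pOH = -log10([OH-]) = -log10(6.5×10^-5)
= 5 - log10(6.5) = 4.19
pH = 14 - pOH = 14 - 4.19 = 9.81

9.81


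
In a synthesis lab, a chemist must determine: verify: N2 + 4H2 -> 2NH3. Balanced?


Equation: N2 + 4H2 -> 2NH3
Check atoms: H: 8≠6, N: 2=2
Not balanced

No, not balanced


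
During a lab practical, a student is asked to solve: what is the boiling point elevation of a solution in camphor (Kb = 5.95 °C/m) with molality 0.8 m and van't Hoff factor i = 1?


ΔTb = Kb × m × i
= 5.95 × 0.8 × 1
= 4.76 °C

4.76 °C


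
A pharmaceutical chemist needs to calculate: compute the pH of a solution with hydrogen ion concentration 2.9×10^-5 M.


pH = -log10([H+]) = -log10(2.9×10^-5)
= 5 - log10(2.9)
= 5 - 0.46
= 4.54

4.54


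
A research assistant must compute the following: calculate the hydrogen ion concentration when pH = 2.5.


[H+] = 10^(-pH) = 10^(-2.5)
= 3.16×10^-3 M

3.16×10^-3 M


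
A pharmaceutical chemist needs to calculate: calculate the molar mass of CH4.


M(CH4) = 1×12.01 + 4×1.008
= 12.01 + 4.03
= 16.04 g/mol

16.04 g/mol


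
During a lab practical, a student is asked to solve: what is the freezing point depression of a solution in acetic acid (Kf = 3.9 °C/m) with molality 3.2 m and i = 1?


ΔTf = Kf × m × i
= 3.9 × 3.2 × 1
= 12.48 °C

12.48 °C


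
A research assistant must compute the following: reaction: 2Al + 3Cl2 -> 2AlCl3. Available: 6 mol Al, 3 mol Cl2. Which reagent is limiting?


Mole ratio available / coefficient:
  Al: 6/2 = 3.000
  Cl2: 3/3 = 1.000
Smaller ratio is limiting.

Cl2


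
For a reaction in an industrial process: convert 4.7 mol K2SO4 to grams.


M(K2SO4) = 174.27 g/mol
mass = n × M = 4.7 × 174.27 = 819.07 g

819.07 g


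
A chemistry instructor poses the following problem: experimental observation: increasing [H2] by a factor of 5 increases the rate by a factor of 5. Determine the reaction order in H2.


rate ∝ [H2]^n
5^n = 5 → n = 1
Order in H2: 1

1


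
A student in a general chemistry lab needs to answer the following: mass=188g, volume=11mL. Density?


ρ = mass/volume
= 188/11
= 17.091 g/mL

17.091 g/mL


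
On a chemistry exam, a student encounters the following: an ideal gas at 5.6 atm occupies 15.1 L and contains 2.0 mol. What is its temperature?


PV = nRT  (R = 0.08206 L·atm/(mol·K))
T = PV/(nR) = 5.6×15.1/(2.0×0.08206)
= 84.56/0.164120
= 515.23 K

515.23 K


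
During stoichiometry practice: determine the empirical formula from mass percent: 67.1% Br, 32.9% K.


Assume 100 g sample. Moles of each element:
  Br: 67.1/79.9 = 0.84 mol
  K: 32.9/39.1 = 0.841 mol
Divide by smallest (0.84):
  Br: 0.84/0.84 = 1.0
  K: 0.841/0.84 = 1.0
Empirical formula: KBr

KBr


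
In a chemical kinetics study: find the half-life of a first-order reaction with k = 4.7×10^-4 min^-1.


t½ = ln2/k = 0.693147/(4.7×10^-4 min^-1)
= 1475 min

1475 min


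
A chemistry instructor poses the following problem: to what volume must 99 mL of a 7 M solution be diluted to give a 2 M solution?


C1V1 = C2V2
7 × 99 = 2 × V2
V2 = 693/2 = 346.5 mL

346.5 mL


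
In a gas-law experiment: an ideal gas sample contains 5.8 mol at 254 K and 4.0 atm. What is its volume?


PV = nRT  (R = 0.08206 L·atm/(mol·K))
V = nRT/P = 5.8×0.08206×254/4.0
= 30.223 L

30.223 L


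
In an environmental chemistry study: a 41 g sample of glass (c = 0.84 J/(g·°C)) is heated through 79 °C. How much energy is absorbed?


q = mcΔT = 41 × 0.84 × 79
= 2720.76 J

2720.76 J


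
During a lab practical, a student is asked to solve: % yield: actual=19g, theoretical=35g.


% yield = actual/theoretical × 100
= 19/35 × 100
= 54.29%

54.29%


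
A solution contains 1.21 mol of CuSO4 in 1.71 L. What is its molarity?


M = n/V = 1.21/1.71 = 0.708 mol/L

0.708 M


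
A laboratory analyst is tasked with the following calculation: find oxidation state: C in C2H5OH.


2x + 6(+1) + (-2) = 0, so x = -2
Oxidation number: -2

-2


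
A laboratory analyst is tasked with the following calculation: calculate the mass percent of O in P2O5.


M(P2O5) = 2×30.97 + 5×16.0 = 141.94 g/mol
Mass of O = 5 × 16.0 = 80.00 g/mol
% O = 80.00/141.94 × 100 = 56.36%

56.36%


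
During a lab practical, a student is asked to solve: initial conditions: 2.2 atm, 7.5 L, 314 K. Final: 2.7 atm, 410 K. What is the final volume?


P1V1/T1 = P2V2/T2
V2 = P1V1T2/(T1P2)
= 2.2×7.5×410/(314×2.7)
= 7.979 L

7.979 L


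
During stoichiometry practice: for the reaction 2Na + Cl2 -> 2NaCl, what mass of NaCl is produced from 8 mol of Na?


Mole ratio NaCl:Na = 2:2
n(NaCl) = 8 × 2/2 = 8.000 mol
mass = 8.000 × 58.44 = 467.52 g

467.52 g


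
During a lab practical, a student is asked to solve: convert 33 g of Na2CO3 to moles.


M(Na2CO3) = 105.99 g/mol
n = mass/M = 33/105.99 = 0.3114 mol

0.3114 mol


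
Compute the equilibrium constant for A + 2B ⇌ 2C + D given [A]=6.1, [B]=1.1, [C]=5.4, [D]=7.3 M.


Kc = [C]^2[D]/([A][B]^2)
= (5.4^2 × 7.3^1)/(6.1^1 × 1.1^2)
= 212.868/7.381
= 28.84

28.84


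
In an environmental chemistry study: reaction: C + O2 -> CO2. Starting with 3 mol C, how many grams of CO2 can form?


Mole ratio CO2:C = 1:1
n(CO2) = 3 × 1/1 = 3.000 mol
mass = 3.000 × 44.01 = 132.03 g

132.03 g


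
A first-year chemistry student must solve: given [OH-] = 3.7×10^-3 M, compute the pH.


pOH = -log10([OH-]) = -log10(3.7×10^-3)
= 3 - log10(3.7) = 2.43
pH = 14 - pOH = 14 - 2.43 = 11.57

11.57


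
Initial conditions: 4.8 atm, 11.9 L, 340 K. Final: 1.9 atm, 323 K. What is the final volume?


P1V1/T1 = P2V2/T2
V2 = P1V1T2/(T1P2)
= 4.8×11.9×323/(340×1.9)
= 28.56 L

28.56 L


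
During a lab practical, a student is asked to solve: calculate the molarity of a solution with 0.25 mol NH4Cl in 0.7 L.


M = n/V = 0.25/0.7 = 0.357 mol/L

0.357 M


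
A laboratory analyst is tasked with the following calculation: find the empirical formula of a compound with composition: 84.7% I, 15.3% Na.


Assume 100 g sample. Moles of each element:
  I: 84.7/126.9 = 0.667 mol
  Na: 15.3/22.99 = 0.666 mol
Divide by smallest (0.666):
  I: 0.667/0.666 = 1.0
  Na: 0.666/0.666 = 1.0
Empirical formula: NaI

NaI


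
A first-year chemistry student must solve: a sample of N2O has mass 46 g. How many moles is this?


M(N2O) = 44.02 g/mol
n = mass/M = 46/44.02 = 1.045 mol

1.045 mol


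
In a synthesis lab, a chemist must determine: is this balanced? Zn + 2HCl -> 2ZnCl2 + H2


Equation: Zn + 2HCl -> 2ZnCl2 + H2
Check atoms: Cl: 2≠4, H: 2=2, Zn: 1≠2
Not balanced

No, not balanced


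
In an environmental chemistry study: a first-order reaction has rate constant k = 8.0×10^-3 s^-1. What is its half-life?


t½ = ln2/k = 0.693147/(8.0×10^-3 s^-1)
= 86.64 s

86.64 s


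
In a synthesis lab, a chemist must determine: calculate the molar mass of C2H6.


M(C2H6) = 2×12.01 + 6×1.008
= 24.02 + 6.05
= 30.07 g/mol

30.07 g/mol


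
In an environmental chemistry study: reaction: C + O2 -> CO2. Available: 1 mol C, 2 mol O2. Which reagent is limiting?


Mole ratio available / coefficient:
  C: 1/1 = 1.000
  O2: 2/1 = 2.000
Smaller ratio is limiting.

C


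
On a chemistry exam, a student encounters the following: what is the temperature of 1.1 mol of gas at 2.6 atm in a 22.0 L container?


PV = nRT  (R = 0.08206 L·atm/(mol·K))
T = PV/(nR) = 2.6×22.0/(1.1×0.08206)
= 57.20/0.090266
= 633.68 K

633.68 K


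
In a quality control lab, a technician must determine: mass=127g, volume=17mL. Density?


ρ = mass/volume
= 127/17
= 7.471 g/mL

7.471 g/mL


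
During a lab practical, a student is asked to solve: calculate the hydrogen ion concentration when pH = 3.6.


[H+] = 10^(-pH) = 10^(-3.6)
= 2.51×10^-4 M

2.51×10^-4 M


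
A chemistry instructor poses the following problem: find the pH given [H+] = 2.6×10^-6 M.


pH = -log10([H+]) = -log10(2.6×10^-6)
= 6 - log10(2.6)
= 6 - 0.41
= 5.59

5.59


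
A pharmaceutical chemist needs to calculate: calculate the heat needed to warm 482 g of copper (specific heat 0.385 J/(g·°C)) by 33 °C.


q = mcΔT = 482 × 0.385 × 33
= 6123.81 J

6123.81 J


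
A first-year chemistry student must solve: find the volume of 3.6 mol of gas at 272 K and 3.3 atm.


PV = nRT  (R = 0.08206 L·atm/(mol·K))
V = nRT/P = 3.6×0.08206×272/3.3
= 24.349 L

24.349 L


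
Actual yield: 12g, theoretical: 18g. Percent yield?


% yield = actual/theoretical × 100
= 12/18 × 100
= 66.67%

66.67%


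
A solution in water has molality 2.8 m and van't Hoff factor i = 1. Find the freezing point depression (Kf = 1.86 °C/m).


ΔTf = Kf × m × i
= 1.86 × 2.8 × 1
= 5.208 °C

5.208 °C


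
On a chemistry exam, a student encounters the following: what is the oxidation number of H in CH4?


H is +1 with nonmetals
Oxidation number: +1

+1


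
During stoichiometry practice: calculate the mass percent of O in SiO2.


M(SiO2) = 1×28.09 + 2×16.0 = 60.09 g/mol
Mass of O = 2 × 16.0 = 32.00 g/mol
% O = 32.00/60.09 × 100 = 53.25%

53.25%


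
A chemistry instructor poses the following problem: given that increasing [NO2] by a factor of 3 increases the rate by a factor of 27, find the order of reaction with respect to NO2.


rate ∝ [NO2]^n
3^n = 27 → n = 3
Order in NO2: 3

3


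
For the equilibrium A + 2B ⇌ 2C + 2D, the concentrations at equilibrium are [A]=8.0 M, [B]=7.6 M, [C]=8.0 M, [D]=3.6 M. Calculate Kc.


Kc = [C]^2[D]^2/([A][B]^2)
= (8.0^2 × 3.6^2)/(8.0^1 × 7.6^2)
= 829.44/462.08
= 1.795

1.795


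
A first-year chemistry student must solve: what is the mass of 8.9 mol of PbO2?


M(PbO2) = 239.2 g/mol
mass = n × M = 8.9 × 239.2 = 2128.88 g

2128.88 g


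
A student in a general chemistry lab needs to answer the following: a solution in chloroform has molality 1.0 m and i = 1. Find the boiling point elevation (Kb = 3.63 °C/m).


ΔTb = Kb × m × i
= 3.63 × 1.0 × 1
= 3.63 °C

3.63 °C


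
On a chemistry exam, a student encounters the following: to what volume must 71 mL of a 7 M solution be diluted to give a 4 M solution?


C1V1 = C2V2
7 × 71 = 4 × V2
V2 = 497/4 = 124.25 mL

124.25 mL


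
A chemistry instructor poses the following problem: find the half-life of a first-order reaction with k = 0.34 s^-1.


t½ = ln2/k = 0.693147/(0.34 s^-1)
= 2.039 s

2.039 s


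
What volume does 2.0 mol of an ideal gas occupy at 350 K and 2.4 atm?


PV = nRT  (R = 0.08206 L·atm/(mol·K))
V = nRT/P = 2.0×0.08206×350/2.4
= 23.934 L

23.934 L


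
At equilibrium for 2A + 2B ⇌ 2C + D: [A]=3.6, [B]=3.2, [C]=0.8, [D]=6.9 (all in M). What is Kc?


Kc = [C]^2[D]/([A]^2[B]^2)
= (0.8^2 × 6.9^1)/(3.6^2 × 3.2^2)
= 4.416/132.7104
= 0.03328

0.03328


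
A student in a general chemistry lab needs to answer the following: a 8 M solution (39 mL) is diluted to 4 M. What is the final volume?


C1V1 = C2V2
8 × 39 = 4 × V2
V2 = 312/4 = 78.0 mL

78.0 mL


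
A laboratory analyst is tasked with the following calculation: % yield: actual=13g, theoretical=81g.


% yield = actual/theoretical × 100
= 13/81 × 100
= 16.05%

16.05%


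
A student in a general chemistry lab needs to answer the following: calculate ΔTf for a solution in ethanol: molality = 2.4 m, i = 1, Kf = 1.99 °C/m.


ΔTf = Kf × m × i
= 1.99 × 2.4 × 1
= 4.776 °C

4.776 °C


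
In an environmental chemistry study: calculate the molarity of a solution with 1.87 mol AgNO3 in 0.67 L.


M = n/V = 1.87/0.67 = 2.791 mol/L

2.791 M


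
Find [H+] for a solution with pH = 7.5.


[H+] = 10^(-pH) = 10^(-7.5)
= 3.16×10^-8 M

3.16×10^-8 M


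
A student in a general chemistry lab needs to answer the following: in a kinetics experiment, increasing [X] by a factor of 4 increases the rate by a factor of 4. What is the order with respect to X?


rate ∝ [X]^n
4^n = 4 → n = 1
Order in X: 1

1


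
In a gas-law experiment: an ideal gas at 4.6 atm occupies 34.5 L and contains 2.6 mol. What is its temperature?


PV = nRT  (R = 0.08206 L·atm/(mol·K))
T = PV/(nR) = 4.6×34.5/(2.6×0.08206)
= 158.70/0.213356
= 743.83 K

743.83 K


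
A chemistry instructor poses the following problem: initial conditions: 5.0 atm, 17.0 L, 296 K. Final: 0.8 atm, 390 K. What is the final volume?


P1V1/T1 = P2V2/T2
V2 = P1V1T2/(T1P2)
= 5.0×17.0×390/(296×0.8)
= 139.992 L

139.992 L


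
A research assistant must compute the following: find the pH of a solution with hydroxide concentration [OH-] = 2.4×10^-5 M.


pOH = -log10([OH-]) = -log10(2.4×10^-5)
= 5 - log10(2.4) = 4.62
pH = 14 - pOH = 14 - 4.62 = 9.38

9.38


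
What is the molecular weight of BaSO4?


M(BaSO4) = 1×137.33 + 1×32.07 + 4×16.0
= 137.33 + 32.07 + 64.0
= 233.4 g/mol

233.4 g/mol


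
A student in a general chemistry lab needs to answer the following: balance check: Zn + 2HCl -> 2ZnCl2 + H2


Equation: Zn + 2HCl -> 2ZnCl2 + H2
Check atoms: Cl: 2≠4, H: 2=2, Zn: 1≠2
Not balanced

No, not balanced


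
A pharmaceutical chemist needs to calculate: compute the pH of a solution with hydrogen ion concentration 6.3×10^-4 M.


pH = -log10([H+]) = -log10(6.3×10^-4)
= 4 - log10(6.3)
= 4 - 0.8
= 3.2

3.2


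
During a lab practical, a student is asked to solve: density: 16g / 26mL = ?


ρ = mass/volume
= 16/26
= 0.615 g/mL

0.615 g/mL


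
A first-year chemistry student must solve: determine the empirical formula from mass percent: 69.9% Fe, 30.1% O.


Assume 100 g sample. Moles of each element:
  Fe: 69.9/55.85 = 1.252 mol
  O: 30.1/16.0 = 1.881 mol
Divide by smallest (1.252):
  Fe: 1.252/1.252 = 1.0
  O: 1.881/1.252 = 1.5
Multiply all ratios by 2 to obtain whole numbers.
Empirical formula: Fe2O3

Fe2O3


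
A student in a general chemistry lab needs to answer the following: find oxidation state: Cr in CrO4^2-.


x + 4(-2) = -2, so x = +6
Oxidation number: +6

+6


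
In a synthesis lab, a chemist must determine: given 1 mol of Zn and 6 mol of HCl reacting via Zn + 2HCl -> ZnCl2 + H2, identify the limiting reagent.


Mole ratio available / coefficient:
  Zn: 1/1 = 1.000
  HCl: 6/2 = 3.000
Smaller ratio is limiting.

Zn


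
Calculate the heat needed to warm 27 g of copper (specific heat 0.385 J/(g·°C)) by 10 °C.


q = mcΔT = 27 × 0.385 × 10
= 103.95 J

103.95 J


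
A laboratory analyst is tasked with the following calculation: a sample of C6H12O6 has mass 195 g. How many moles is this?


M(C6H12O6) = 180.16 g/mol
n = mass/M = 195/180.16 = 1.0824 mol

1.0824 mol


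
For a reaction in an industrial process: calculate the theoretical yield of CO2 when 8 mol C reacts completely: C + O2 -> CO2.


Mole ratio CO2:C = 1:1
n(CO2) = 8 × 1/1 = 8.000 mol
mass = 8.000 × 44.01 = 352.08 g

352.08 g


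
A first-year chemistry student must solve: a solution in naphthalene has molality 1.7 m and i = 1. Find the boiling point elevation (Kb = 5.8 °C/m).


ΔTb = Kb × m × i
= 5.8 × 1.7 × 1
= 9.86 °C

9.86 °C


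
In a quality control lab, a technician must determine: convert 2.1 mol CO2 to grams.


M(CO2) = 44.01 g/mol
mass = n × M = 2.1 × 44.01 = 92.42 g

92.42 g


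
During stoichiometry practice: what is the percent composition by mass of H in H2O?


M(H2O) = 2×1.008 + 1×16.0 = 18.016 g/mol
Mass of H = 2 × 1.008 = 2.016 g/mol
% H = 2.016/18.016 × 100 = 11.19%

11.19%


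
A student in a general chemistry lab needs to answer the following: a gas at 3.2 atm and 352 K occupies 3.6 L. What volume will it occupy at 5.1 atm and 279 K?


P1V1/T1 = P2V2/T2
V2 = P1V1T2/(T1P2)
= 3.2×3.6×279/(352×5.1)
= 1.79 L

1.79 L


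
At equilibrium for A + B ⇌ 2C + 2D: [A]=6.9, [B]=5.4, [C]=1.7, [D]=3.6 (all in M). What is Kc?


Kc = [C]^2[D]^2/([A][B])
= (1.7^2 × 3.6^2)/(6.9^1 × 5.4^1)
= 37.4544/37.26
= 1.005

1.005


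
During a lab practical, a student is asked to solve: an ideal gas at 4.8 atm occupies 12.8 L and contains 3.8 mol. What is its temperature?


PV = nRT  (R = 0.08206 L·atm/(mol·K))
T = PV/(nR) = 4.8×12.8/(3.8×0.08206)
= 61.44/0.311828
= 197.03 K

197.03 K


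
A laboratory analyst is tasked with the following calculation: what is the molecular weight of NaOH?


M(NaOH) = 1×22.99 + 1×16.0 + 1×1.008
= 22.99 + 16.0 + 1.01
= 40.0 g/mol

40.0 g/mol


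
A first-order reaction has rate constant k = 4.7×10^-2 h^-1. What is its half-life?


t½ = ln2/k = 0.693147/(4.7×10^-2 h^-1)
= 14.75 h

14.75 h


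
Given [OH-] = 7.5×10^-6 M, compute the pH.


pOH = -log10([OH-]) = -log10(7.5×10^-6)
= 6 - log10(7.5) = 5.12
pH = 14 - pOH = 14 - 5.12 = 8.88

8.88


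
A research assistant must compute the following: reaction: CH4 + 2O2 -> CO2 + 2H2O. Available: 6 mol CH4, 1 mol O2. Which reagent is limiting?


Mole ratio available / coefficient:
  CH4: 6/1 = 6.000
  O2: 1/2 = 0.500
Smaller ratio is limiting.

O2


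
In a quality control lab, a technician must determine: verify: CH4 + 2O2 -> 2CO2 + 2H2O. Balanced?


Equation: CH4 + 2O2 -> 2CO2 + 2H2O
Check atoms: C: 1≠2, H: 4=4, O: 4≠6
Not balanced

No, not balanced


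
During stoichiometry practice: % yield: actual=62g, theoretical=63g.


% yield = actual/theoretical × 100
= 62/63 × 100
= 98.41%

98.41%


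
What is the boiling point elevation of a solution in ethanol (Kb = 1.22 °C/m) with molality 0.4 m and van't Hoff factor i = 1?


ΔTb = Kb × m × i
= 1.22 × 0.4 × 1
= 0.488 °C

0.488 °C


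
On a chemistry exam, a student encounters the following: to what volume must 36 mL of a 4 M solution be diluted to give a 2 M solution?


C1V1 = C2V2
4 × 36 = 2 × V2
V2 = 144/2 = 72.0 mL

72.0 mL


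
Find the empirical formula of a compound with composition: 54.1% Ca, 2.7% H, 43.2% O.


Assume 100 g sample. Moles of each element:
  Ca: 54.1/40.08 = 1.35 mol
  H: 2.7/1.008 = 2.679 mol
  O: 43.2/16.0 = 2.7 mol
Divide by smallest (1.35):
  Ca: 1.35/1.35 = 1.0
  H: 2.679/1.35 = 1.98
  O: 2.7/1.35 = 2.0
Empirical formula: CaO2H2

CaO2H2


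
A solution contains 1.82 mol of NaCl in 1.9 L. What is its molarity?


M = n/V = 1.82/1.9 = 0.958 mol/L

0.958 M


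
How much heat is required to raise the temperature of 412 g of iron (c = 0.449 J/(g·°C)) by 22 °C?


q = mcΔT = 412 × 0.449 × 22
= 4069.74 J

4069.74 J


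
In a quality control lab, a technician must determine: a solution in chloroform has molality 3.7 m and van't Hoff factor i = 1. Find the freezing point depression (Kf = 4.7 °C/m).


ΔTf = Kf × m × i
= 4.7 × 3.7 × 1
= 17.39 °C

17.39 °C


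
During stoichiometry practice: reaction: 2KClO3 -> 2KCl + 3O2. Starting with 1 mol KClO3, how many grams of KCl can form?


Mole ratio KCl:KClO3 = 2:2
n(KCl) = 1 × 2/2 = 1.000 mol
mass = 1.000 × 74.55 = 74.55 g

74.55 g


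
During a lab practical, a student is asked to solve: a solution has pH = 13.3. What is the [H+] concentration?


[H+] = 10^(-pH) = 10^(-13.3)
= 5.01×10^-14 M

5.01×10^-14 M


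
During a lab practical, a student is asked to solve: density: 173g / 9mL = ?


ρ = mass/volume
= 173/9
= 19.222 g/mL

19.222 g/mL


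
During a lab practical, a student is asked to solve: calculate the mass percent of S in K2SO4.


M(K2SO4) = 2×39.1 + 1×32.07 + 4×16.0 = 174.27 g/mol
Mass of S = 1 × 32.07 = 32.07 g/mol
% S = 32.07/174.27 × 100 = 18.40%

18.40%
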